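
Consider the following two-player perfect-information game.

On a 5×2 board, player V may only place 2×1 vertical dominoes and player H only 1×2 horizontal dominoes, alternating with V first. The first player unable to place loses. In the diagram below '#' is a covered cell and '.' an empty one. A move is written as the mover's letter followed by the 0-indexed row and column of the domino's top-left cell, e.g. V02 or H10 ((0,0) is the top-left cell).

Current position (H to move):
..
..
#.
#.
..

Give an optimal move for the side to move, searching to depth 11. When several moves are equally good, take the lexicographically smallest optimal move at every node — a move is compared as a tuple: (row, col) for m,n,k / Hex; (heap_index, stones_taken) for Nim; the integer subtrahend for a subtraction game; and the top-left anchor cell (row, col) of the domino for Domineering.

p1 H@[../../#./#./..]: H00[##/../#./#./..]+1* H10[../##/#./#./..]+1 H40[../../#./#./##]-1
p2 V@[##/../#./#./..]: V11[##/.#/##/#./..]-1* V21[##/../##/##/..]-1 V31[##/../#./##/.#]-1
p3 H@[##/.#/##/#./..]: H40[##/.#/##/#./##]+1*
p4 V@[##/.#/##/#./##] terminal -1; root [../../#./#./..] d11

H's best at [../../#./#./..]: H00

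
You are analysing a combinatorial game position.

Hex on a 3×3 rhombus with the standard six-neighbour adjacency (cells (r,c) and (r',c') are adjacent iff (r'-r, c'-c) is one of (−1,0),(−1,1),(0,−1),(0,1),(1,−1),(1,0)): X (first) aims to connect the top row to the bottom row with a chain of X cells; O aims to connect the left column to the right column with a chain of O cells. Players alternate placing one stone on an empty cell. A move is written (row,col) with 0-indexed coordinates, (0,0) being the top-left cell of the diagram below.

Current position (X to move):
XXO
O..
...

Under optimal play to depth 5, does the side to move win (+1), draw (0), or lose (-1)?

ply 1, X at XXO/O../... | (1,1)=+1→XXO/OX./...*; (1,2)=-1→XXO/O.X/...; (2,0)=-1→XXO/O../X..; (2,1)=-1→XXO/O../.X.; (2,2)=-1→XXO/O../..X
ply 2, O at XXO/OX./... | (1,2)=-1→XXO/OXO/...*; (2,0)=-1→XXO/OX./O..; (2,1)=-1→XXO/OX./.O.; (2,2)=-1→XXO/OX./..O
ply 3, X at XXO/OXO/... | (2,0)=+1→XXO/OXO/X..*; (2,1)=+1→XXO/OXO/.X.; (2,2)=+1→XXO/OXO/..X
ply 4: XXO/OXO/X.. is terminal -1 (O); from XXO/O../... depth 5

value(XXO/O../..., X) = +1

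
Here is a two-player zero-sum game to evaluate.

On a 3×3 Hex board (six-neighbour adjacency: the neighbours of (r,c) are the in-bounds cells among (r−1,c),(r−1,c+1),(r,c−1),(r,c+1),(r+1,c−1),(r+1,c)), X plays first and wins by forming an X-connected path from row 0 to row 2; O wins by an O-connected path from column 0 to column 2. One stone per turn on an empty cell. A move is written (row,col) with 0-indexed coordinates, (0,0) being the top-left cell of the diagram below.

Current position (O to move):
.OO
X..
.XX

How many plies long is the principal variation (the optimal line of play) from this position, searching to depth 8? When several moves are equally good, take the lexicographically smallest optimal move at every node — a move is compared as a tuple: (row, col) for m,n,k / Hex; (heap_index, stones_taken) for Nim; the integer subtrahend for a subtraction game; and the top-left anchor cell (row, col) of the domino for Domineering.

PV length from [.OO/X../.XX]: 1 ply

[.OO/X../.XX] O move#1: (0,0):+1/OOO/X../.XX*, (1,1):+1/.OO/XO./.XX, (1,2):-1/.OO/X.O/.XX, (2,0):+1/.OO/X../OXX
[OOO/X../.XX] end (terminal -1, X#2); searched .OO/X../.XX to 8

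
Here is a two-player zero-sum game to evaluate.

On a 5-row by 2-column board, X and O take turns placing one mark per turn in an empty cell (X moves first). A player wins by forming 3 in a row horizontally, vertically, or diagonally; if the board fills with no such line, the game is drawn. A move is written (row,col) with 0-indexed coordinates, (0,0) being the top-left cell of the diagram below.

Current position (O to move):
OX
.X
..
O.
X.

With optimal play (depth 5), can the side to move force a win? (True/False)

p1 O@[OX/.X/../O./X.]: (1,0)[OX/OX/../O./X.]-1 (2,0)[OX/.X/O./O./X.]-1 (2,1)[OX/.X/.O/O./X.]+0* (3,1)[OX/.X/../OO/X.]-1 (4,1)[OX/.X/../O./XO]-1
p2 X@[OX/.X/.O/O./X.]: (1,0)[OX/XX/.O/O./X.]+0* (2,0)[OX/.X/XO/O./X.]+0 (3,1)[OX/.X/.O/OX/X.]+0 (4,1)[OX/.X/.O/O./XX]+0
p3 O@[OX/XX/.O/O./X.]: (2,0)[OX/XX/OO/O./X.]+0* (3,1)[OX/XX/.O/OO/X.]+0 (4,1)[OX/XX/.O/O./XO]+0
p4 X@[OX/XX/OO/O./X.]: (3,1)[OX/XX/OO/OX/X.]+0* (4,1)[OX/XX/OO/O./XX]+0
p5 O@[OX/XX/OO/OX/X.]: (4,1)[OX/XX/OO/OX/XO]+0*
p6 X@[OX/XX/OO/OX/XO] terminal +0; root [OX/.X/../O./X.] d5

O winning at [OX/.X/../O./X.]: False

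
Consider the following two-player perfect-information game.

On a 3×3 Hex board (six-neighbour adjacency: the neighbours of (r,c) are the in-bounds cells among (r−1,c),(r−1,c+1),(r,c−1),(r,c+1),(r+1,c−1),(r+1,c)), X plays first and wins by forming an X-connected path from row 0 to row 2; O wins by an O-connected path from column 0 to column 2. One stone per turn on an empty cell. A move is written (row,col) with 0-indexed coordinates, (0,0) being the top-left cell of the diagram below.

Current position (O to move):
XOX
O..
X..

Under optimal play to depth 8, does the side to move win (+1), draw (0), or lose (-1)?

value(XOX/O../X.., O) = -1

ply 1, O at XOX/O../X.. | (1,1)=-1→XOX/OO./X..*; (1,2)=-1→XOX/O.O/X..; (2,1)=-1→XOX/O../XO.; (2,2)=-1→XOX/O../X.O
ply 2, X at XOX/OO./X.. | (1,2)=+1→XOX/OOX/X..*; (2,1)=-1→XOX/OO./XX.; (2,2)=-1→XOX/OO./X.X
ply 3, O at XOX/OOX/X.. | (2,1)=-1→XOX/OOX/XO.*; (2,2)=-1→XOX/OOX/X.O
ply 4, X at XOX/OOX/XO. | (2,2)=+1→XOX/OOX/XOX*
ply 5: XOX/OOX/XOX is terminal -1 (O); from XOX/O../X.. depth 8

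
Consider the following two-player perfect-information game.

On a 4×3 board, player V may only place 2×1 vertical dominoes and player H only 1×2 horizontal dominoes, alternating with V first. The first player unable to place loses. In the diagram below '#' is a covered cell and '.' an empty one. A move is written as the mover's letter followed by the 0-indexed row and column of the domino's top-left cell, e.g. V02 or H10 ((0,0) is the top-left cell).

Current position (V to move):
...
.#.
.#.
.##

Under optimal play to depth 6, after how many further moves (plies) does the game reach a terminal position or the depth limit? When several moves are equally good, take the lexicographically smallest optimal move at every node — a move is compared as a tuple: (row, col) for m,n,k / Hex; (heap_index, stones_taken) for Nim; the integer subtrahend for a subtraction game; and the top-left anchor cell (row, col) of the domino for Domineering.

[.../.#./.#./.##] V move#1: V00:+1/#../##./.#./.##*, V02:+1/..#/.##/.#./.##, V10:+1/.../##./##./.##, V12:+1/.../.##/.##/.##, V20:+1/.../.#./##./###
[#../##./.#./.##] H move#2: H01:-1/###/##./.#./.##*
[###/##./.#./.##] V move#3: V12:+1/###/###/.##/.##*, V20:+1/###/##./##./###
[###/###/.##/.##] end (terminal -1, H#4); searched .../.#./.#./.## to 6

PV length from [.../.#./.#./.##]: 3 plies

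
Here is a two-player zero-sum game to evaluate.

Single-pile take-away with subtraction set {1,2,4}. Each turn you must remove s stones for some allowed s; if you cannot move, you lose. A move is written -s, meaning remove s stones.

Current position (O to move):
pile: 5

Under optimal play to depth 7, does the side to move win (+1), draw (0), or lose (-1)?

ply 1, O at 5 | -1=-1→4; -2=+1→3*; -4=-1→1
ply 2, X at 3 | -1=-1→2*; -2=-1→1
ply 3, O at 2 | -1=-1→1; -2=+1→0*
ply 4: 0 is terminal -1 (X); from 5 depth 7

value(5, O) = +1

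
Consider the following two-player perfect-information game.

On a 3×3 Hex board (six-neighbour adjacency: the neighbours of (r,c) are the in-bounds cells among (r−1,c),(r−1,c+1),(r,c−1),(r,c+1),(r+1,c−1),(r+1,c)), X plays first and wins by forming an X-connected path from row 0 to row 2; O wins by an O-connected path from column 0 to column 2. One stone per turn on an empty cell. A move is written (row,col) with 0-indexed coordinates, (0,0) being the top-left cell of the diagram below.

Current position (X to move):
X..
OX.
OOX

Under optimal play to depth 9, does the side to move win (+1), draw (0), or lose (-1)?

value(X../OX./OOX, X) = +1

ply 1, X at X../OX./OOX | (0,1)=-1→XX./OX./OOX; (0,2)=-1→X.X/OX./OOX; (1,2)=+1→X../OXX/OOX*
ply 2, O at X../OXX/OOX | (0,1)=-1→XO./OXX/OOX*; (0,2)=-1→X.O/OXX/OOX
ply 3, X at XO./OXX/OOX | (0,2)=+1→XOX/OXX/OOX*
ply 4: XOX/OXX/OOX is terminal -1 (O); from X../OX./OOX depth 9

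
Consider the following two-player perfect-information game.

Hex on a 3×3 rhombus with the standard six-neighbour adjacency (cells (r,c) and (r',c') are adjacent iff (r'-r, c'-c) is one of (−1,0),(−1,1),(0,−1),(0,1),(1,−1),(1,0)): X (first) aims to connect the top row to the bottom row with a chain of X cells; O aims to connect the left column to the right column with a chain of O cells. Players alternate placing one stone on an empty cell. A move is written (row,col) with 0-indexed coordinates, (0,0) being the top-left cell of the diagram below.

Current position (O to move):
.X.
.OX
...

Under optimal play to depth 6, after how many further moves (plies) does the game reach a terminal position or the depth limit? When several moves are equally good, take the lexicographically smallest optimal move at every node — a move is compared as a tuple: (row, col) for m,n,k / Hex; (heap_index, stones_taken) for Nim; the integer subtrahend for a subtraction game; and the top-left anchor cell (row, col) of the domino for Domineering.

p1 O@[.X./.OX/...]: (0,0)[OX./.OX/...]-1 (0,2)[.XO/.OX/...]+1* (1,0)[.X./OOX/...]-1 (2,0)[.X./.OX/O..]-1 (2,1)[.X./.OX/.O.]+1 (2,2)[.X./.OX/..O]+1
p2 X@[.XO/.OX/...]: (0,0)[XXO/.OX/...]-1* (1,0)[.XO/XOX/...]-1 (2,0)[.XO/.OX/X..]-1 (2,1)[.XO/.OX/.X.]-1 (2,2)[.XO/.OX/..X]-1
p3 O@[XXO/.OX/...]: (1,0)[XXO/OOX/...]+1* (2,0)[XXO/.OX/O..]+1 (2,1)[XXO/.OX/.O.]+1 (2,2)[XXO/.OX/..O]+1
p4 X@[XXO/OOX/...] terminal -1; root [.X./.OX/...] d6

PV length from [.X./.OX/...]: 3 plies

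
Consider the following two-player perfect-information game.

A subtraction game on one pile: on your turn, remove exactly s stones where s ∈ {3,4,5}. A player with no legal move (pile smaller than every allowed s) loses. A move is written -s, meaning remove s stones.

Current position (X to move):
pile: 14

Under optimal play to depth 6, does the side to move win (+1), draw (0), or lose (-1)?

ply 1, X at 14 | -3=-1→11; -4=+1→10*; -5=+1→9
ply 2, O at 10 | -3=-1→7*; -4=-1→6; -5=-1→5
ply 3, X at 7 | -3=-1→4; -4=-1→3; -5=+1→2*
ply 4: 2 is terminal -1 (O); from 14 depth 6

value(14, X) = +1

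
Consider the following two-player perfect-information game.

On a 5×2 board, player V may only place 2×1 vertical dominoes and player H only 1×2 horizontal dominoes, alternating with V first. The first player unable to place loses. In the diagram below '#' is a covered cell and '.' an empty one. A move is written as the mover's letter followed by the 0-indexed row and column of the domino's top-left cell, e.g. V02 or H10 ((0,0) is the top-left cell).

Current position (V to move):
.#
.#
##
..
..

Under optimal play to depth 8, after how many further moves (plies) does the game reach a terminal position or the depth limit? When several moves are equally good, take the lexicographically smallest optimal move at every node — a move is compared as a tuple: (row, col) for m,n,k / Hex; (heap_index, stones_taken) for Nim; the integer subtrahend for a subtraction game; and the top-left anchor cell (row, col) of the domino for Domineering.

ply 1, V at .#/.#/##/../.. | V00=-1→##/##/##/../..; V30=+1→.#/.#/##/#./#.*; V31=+1→.#/.#/##/.#/.#
ply 2: .#/.#/##/#./#. is terminal -1 (H); from .#/.#/##/../.. depth 8

PV length from [.#/.#/##/../..]: 1 ply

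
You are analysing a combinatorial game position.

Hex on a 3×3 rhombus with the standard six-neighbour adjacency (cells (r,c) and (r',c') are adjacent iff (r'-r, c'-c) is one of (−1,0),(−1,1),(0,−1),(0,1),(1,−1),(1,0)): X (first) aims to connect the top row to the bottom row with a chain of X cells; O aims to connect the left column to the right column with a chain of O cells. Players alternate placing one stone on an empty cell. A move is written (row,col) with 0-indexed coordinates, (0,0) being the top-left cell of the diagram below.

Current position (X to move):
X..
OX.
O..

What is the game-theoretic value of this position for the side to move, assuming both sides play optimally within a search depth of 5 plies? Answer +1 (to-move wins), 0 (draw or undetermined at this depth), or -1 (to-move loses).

value(X../OX./O.., X) = +1

ply 1, X at X../OX./O.. | (0,1)=-1→XX./OX./O..; (0,2)=-1→X.X/OX./O..; (1,2)=+1→X../OXX/O..*; (2,1)=+1→X../OX./OX.; (2,2)=+1→X../OX./O.X
ply 2, O at X../OXX/O.. | (0,1)=-1→XO./OXX/O..*; (0,2)=-1→X.O/OXX/O..; (2,1)=-1→X../OXX/OO.; (2,2)=-1→X../OXX/O.O
ply 3, X at XO./OXX/O.. | (0,2)=+1→XOX/OXX/O..*; (2,1)=-1→XO./OXX/OX.; (2,2)=-1→XO./OXX/O.X
ply 4, O at XOX/OXX/O.. | (2,1)=-1→XOX/OXX/OO.*; (2,2)=-1→XOX/OXX/O.O
ply 5, X at XOX/OXX/OO. | (2,2)=+1→XOX/OXX/OOX*
ply 6: XOX/OXX/OOX is terminal -1 (O); from X../OX./O.. depth 5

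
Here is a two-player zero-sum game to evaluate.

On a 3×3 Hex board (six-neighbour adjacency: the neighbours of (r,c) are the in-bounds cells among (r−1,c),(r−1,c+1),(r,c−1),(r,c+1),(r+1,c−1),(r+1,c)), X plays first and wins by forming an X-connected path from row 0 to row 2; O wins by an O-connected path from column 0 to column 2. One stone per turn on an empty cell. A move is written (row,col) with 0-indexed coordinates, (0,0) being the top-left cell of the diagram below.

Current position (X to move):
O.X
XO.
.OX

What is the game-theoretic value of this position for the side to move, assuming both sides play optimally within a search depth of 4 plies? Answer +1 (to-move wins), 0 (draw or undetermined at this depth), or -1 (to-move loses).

p1 X@[O.X/XO./.OX]: (0,1)[OXX/XO./.OX]+1* (1,2)[O.X/XOX/.OX]+1 (2,0)[O.X/XO./XOX]+1
p2 O@[OXX/XO./.OX]: (1,2)[OXX/XOO/.OX]-1* (2,0)[OXX/XO./OOX]-1
p3 X@[OXX/XOO/.OX]: (2,0)[OXX/XOO/XOX]+1*
p4 O@[OXX/XOO/XOX] terminal -1; root [O.X/XO./.OX] d4

value(O.X/XO./.OX, X) = +1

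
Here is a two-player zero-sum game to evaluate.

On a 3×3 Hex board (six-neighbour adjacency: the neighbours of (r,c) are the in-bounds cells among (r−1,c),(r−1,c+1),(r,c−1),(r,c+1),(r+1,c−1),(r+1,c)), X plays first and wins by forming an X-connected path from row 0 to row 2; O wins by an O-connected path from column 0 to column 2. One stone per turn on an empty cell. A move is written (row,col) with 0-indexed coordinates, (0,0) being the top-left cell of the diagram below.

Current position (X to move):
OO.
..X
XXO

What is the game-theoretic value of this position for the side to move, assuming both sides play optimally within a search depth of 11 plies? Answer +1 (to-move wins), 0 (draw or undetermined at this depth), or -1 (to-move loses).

value(OO./..X/XXO, X) = +1

[OO./..X/XXO] X move#1: (0,2):+1/OOX/..X/XXO*, (1,0):-1/OO./X.X/XXO, (1,1):-1/OO./.XX/XXO
[OOX/..X/XXO] end (terminal -1, O#2); searched OO./..X/XXO to 11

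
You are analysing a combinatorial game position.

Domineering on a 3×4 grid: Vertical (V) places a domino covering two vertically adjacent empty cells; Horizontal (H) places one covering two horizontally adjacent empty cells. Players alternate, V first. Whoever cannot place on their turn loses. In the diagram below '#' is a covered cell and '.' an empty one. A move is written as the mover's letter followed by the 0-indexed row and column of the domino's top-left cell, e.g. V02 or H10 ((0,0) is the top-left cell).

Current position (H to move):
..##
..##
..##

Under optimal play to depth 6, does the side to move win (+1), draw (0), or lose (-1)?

[..##/..##/..##] H move#1: H00:-1/####/..##/..##, H10:+1/..##/####/..##*, H20:-1/..##/..##/####
[..##/####/..##] end (terminal -1, V#2); searched ..##/..##/..## to 6

value(..##/..##/..##, H) = +1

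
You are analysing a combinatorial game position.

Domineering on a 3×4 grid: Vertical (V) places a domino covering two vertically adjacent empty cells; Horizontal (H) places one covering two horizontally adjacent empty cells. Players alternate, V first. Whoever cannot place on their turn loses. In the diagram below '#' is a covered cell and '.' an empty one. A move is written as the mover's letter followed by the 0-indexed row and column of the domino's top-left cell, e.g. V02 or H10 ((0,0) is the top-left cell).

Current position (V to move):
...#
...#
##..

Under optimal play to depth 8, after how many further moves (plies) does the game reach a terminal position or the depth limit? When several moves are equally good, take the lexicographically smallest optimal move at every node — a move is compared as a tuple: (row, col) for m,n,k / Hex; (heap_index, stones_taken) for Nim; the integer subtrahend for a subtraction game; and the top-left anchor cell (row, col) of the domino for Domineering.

PV length from [...#/...#/##..]: 3 plies

ply 1, V at ...#/...#/##.. | V00=-1→#..#/#..#/##..; V01=+1→.#.#/.#.#/##..*; V02=-1→..##/..##/##..; V12=-1→...#/..##/###.
ply 2, H at .#.#/.#.#/##.. | H22=-1→.#.#/.#.#/####*
ply 3, V at .#.#/.#.#/#### | V00=+1→##.#/##.#/####*; V02=+1→.###/.###/####
ply 4: ##.#/##.#/#### is terminal -1 (H); from ...#/...#/##.. depth 8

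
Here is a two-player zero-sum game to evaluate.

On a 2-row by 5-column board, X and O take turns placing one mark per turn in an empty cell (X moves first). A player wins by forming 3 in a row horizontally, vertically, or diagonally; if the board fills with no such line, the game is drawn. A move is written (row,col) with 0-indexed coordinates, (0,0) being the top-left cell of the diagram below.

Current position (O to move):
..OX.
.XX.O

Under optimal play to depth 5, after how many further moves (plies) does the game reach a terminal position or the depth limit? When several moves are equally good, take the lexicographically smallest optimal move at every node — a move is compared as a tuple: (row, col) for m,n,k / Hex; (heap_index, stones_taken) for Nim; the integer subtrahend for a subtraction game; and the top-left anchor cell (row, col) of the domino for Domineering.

p1 O@[..OX./.XX.O]: (0,0)[O.OX./.XX.O]-1* (0,1)[.OOX./.XX.O]-1 (0,4)[..OXO/.XX.O]-1 (1,0)[..OX./OXX.O]-1 (1,3)[..OX./.XXOO]-1
p2 X@[O.OX./.XX.O]: (0,1)[OXOX./.XX.O]+1* (0,4)[O.OXX/.XX.O]-1 (1,0)[O.OX./XXX.O]+1 (1,3)[O.OX./.XXXO]+1
p3 O@[OXOX./.XX.O]: (0,4)[OXOXO/.XX.O]-1* (1,0)[OXOX./OXX.O]-1 (1,3)[OXOX./.XXOO]-1
p4 X@[OXOXO/.XX.O]: (1,0)[OXOXO/XXX.O]+1* (1,3)[OXOXO/.XXXO]+1
p5 O@[OXOXO/XXX.O] terminal -1; root [..OX./.XX.O] d5

PV length from [..OX./.XX.O]: 4 plies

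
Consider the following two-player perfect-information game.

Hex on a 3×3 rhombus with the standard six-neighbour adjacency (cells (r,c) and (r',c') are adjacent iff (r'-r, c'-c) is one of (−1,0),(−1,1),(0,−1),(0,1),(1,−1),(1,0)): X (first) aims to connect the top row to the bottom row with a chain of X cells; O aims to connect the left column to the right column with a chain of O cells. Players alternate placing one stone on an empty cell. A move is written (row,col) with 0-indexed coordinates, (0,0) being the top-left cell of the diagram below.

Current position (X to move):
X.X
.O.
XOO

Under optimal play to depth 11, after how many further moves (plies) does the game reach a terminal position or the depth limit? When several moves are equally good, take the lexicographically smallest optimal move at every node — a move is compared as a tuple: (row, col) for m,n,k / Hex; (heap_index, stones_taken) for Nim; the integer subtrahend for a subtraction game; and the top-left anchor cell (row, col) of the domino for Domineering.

[X.X/.O./XOO] X move#1: (0,1):-1/XXX/.O./XOO, (1,0):+1/X.X/XO./XOO*, (1,2):-1/X.X/.OX/XOO
[X.X/XO./XOO] end (terminal -1, O#2); searched X.X/.O./XOO to 11

PV length from [X.X/.O./XOO]: 1 ply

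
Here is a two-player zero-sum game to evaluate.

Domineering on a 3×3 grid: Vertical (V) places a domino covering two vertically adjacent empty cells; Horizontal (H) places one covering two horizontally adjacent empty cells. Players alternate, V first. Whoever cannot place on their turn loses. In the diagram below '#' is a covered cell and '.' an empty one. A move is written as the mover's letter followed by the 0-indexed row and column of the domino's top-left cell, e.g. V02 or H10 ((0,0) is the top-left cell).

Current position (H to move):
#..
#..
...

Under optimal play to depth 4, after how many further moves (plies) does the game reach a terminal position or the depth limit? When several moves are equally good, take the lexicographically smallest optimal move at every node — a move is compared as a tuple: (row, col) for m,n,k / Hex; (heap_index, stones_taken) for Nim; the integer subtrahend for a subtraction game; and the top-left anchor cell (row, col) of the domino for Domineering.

[#../#../...] H move#1: H01:-1/###/#../..., H11:+1/#../###/...*, H20:-1/#../#../##., H21:-1/#../#../.##
[#../###/...] end (terminal -1, V#2); searched #../#../... to 4

PV length from [#../#../...]: 1 ply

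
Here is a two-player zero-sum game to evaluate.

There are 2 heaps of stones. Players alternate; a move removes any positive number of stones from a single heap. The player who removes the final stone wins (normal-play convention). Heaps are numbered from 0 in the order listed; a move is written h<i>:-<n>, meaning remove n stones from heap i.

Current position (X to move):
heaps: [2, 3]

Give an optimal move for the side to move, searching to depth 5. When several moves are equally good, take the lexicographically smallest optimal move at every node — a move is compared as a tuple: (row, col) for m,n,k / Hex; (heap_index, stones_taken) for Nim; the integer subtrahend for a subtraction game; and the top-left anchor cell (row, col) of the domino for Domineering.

X's best at [(2,3)]: h1:-1

p1 X@[(2,3)]: h0:-1[(1,3)]-1 h0:-2[(0,3)]-1 h1:-1[(2,2)]+1* h1:-2[(2,1)]-1 h1:-3[(2,0)]-1
p2 O@[(2,2)]: h0:-1[(1,2)]-1* h0:-2[(0,2)]-1 h1:-1[(2,1)]-1 h1:-2[(2,0)]-1
p3 X@[(1,2)]: h0:-1[(0,2)]-1 h1:-1[(1,1)]+1* h1:-2[(1,0)]-1
p4 O@[(1,1)]: h0:-1[(0,1)]-1* h1:-1[(1,0)]-1
p5 X@[(0,1)]: h1:-1[(0,0)]+1*
p6 O@[(0,0)] terminal -1; root [(2,3)] d5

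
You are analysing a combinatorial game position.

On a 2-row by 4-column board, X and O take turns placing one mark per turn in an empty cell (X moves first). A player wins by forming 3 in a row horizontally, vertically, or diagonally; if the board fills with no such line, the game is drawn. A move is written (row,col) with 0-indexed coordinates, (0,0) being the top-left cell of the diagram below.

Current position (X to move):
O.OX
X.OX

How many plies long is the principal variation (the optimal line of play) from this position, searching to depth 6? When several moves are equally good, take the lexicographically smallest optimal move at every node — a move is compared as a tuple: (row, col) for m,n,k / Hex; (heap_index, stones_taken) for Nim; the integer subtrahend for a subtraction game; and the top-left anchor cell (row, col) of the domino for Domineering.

PV length from [O.OX/X.OX]: 2 plies

[O.OX/X.OX] X move#1: (0,1):+0/OXOX/X.OX*, (1,1):-1/O.OX/XXOX
[OXOX/X.OX] O move#2: (1,1):+0/OXOX/XOOX*
[OXOX/XOOX] end (terminal +0, X#3); searched O.OX/X.OX to 6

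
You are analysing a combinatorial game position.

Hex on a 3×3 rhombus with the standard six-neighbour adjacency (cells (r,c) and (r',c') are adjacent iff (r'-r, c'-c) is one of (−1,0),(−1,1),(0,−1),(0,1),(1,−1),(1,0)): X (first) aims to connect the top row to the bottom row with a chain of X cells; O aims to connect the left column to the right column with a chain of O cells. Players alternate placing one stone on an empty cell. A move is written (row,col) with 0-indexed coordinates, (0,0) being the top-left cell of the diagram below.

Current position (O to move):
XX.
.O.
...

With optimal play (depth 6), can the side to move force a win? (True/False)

p1 O@[XX./.O./...]: (0,2)[XXO/.O./...]+1* (1,0)[XX./OO./...]+1 (1,2)[XX./.OO/...]+1 (2,0)[XX./.O./O..]+1 (2,1)[XX./.O./.O.]+1 (2,2)[XX./.O./..O]+1
p2 X@[XXO/.O./...]: (1,0)[XXO/XO./...]-1* (1,2)[XXO/.OX/...]-1 (2,0)[XXO/.O./X..]-1 (2,1)[XXO/.O./.X.]-1 (2,2)[XXO/.O./..X]-1
p3 O@[XXO/XO./...]: (1,2)[XXO/XOO/...]-1 (2,0)[XXO/XO./O..]+1* (2,1)[XXO/XO./.O.]-1 (2,2)[XXO/XO./..O]-1
p4 X@[XXO/XO./O..] terminal -1; root [XX./.O./...] d6

O winning at [XX./.O./...]: True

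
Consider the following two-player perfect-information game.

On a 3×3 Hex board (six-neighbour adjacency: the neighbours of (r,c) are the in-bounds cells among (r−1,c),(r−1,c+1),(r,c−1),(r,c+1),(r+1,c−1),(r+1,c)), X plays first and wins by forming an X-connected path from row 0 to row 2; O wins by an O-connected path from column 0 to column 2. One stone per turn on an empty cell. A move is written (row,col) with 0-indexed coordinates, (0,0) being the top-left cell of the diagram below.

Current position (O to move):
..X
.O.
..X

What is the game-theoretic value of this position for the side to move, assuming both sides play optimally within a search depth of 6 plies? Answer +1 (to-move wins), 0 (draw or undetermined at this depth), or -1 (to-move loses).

value(..X/.O./..X, O) = +1

ply 1, O at ..X/.O./..X | (0,0)=-1→O.X/.O./..X; (0,1)=-1→.OX/.O./..X; (1,0)=-1→..X/OO./..X; (1,2)=+1→..X/.OO/..X*; (2,0)=-1→..X/.O./O.X; (2,1)=-1→..X/.O./.OX
ply 2, X at ..X/.OO/..X | (0,0)=-1→X.X/.OO/..X*; (0,1)=-1→.XX/.OO/..X; (1,0)=-1→..X/XOO/..X; (2,0)=-1→..X/.OO/X.X; (2,1)=-1→..X/.OO/.XX
ply 3, O at X.X/.OO/..X | (0,1)=+1→XOX/.OO/..X*; (1,0)=+1→X.X/OOO/..X; (2,0)=+1→X.X/.OO/O.X; (2,1)=+1→X.X/.OO/.OX
ply 4, X at XOX/.OO/..X | (1,0)=-1→XOX/XOO/..X*; (2,0)=-1→XOX/.OO/X.X; (2,1)=-1→XOX/.OO/.XX
ply 5, O at XOX/XOO/..X | (2,0)=+1→XOX/XOO/O.X*; (2,1)=-1→XOX/XOO/.OX
ply 6: XOX/XOO/O.X is terminal -1 (X); from ..X/.O./..X depth 6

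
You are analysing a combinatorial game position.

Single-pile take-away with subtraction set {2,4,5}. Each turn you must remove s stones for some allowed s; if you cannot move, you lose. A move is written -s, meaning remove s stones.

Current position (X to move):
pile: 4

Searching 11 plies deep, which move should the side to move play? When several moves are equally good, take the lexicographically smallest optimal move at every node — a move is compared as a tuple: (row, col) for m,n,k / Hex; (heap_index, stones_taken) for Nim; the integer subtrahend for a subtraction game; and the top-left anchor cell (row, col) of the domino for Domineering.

[4] X move#1: -2:-1/2, -4:+1/0*
[0] end (terminal -1, O#2); searched 4 to 11

X's best at [4]: -4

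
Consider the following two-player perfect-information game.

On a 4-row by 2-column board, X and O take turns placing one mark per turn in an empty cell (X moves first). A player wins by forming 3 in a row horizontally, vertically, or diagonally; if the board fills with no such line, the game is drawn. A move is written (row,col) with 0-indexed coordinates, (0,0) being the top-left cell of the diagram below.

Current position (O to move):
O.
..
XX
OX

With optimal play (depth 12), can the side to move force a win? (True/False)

[O./../XX/OX] O move#1: (0,1):-1/OO/../XX/OX, (1,0):-1/O./O./XX/OX, (1,1):+0/O./.O/XX/OX*
[O./.O/XX/OX] X move#2: (0,1):+0/OX/.O/XX/OX*, (1,0):+0/O./XO/XX/OX
[OX/.O/XX/OX] O move#3: (1,0):+0/OX/OO/XX/OX*
[OX/OO/XX/OX] end (terminal +0, X#4); searched O./../XX/OX to 12

O winning at [O./../XX/OX]: False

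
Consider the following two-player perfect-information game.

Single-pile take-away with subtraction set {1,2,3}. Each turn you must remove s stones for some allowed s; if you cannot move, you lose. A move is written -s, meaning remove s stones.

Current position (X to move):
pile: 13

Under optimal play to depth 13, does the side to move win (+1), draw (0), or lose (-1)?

value(13, X) = +1

[13] X move#1: -1:+1/12*, -2:-1/11, -3:-1/10
[12] O move#2: -1:-1/11*, -2:-1/10, -3:-1/9
[11] X move#3: -1:-1/10, -2:-1/9, -3:+1/8*
[8] O move#4: -1:-1/7*, -2:-1/6, -3:-1/5
[7] X move#5: -1:-1/6, -2:-1/5, -3:+1/4*
[4] O move#6: -1:-1/3*, -2:-1/2, -3:-1/1
[3] X move#7: -1:-1/2, -2:-1/1, -3:+1/0*
[0] end (terminal -1, O#8); searched 13 to 13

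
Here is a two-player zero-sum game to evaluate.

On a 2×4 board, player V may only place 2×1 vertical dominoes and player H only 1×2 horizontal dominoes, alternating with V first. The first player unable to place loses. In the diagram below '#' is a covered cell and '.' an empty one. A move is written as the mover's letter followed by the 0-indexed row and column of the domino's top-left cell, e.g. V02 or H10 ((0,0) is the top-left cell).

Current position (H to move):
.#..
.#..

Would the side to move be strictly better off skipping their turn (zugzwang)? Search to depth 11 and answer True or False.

zugzwang(.#../.#.., H) = False

[.#../.#..] H move#1: H02:+1/.###/.#..*, H12:+1/.#../.###
[.###/.#..] V move#2: V00:-1/####/##..*
[####/##..] H move#3: H12:+1/####/####*
[####/####] end (terminal -1, V#4); searched .#../.#.. to 11
suppose H passes — search the same position with V to move:
pass> [.#../.#..] V move#1: V00:-1/##../##.., V02:+1/.##./.##.*, V03:+1/.#.#/.#.#
pass> [.##./.##.] end (terminal -1, H#2); searched .#../.#.. to 11
for H: play +1, pass -1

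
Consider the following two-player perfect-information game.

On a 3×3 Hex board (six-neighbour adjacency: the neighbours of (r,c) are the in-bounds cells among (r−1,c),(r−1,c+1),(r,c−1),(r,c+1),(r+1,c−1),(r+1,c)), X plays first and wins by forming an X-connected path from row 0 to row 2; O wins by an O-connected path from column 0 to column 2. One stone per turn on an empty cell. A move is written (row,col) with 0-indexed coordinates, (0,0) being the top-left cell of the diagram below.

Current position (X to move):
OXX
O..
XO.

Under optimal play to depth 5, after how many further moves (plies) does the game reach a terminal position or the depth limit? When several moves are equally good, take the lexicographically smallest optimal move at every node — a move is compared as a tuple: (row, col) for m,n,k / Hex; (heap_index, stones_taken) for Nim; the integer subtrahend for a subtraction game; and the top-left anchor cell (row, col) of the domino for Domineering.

p1 X@[OXX/O../XO.]: (1,1)[OXX/OX./XO.]+1* (1,2)[OXX/O.X/XO.]+1 (2,2)[OXX/O../XOX]+1
p2 O@[OXX/OX./XO.] terminal -1; root [OXX/O../XO.] d5

PV length from [OXX/O../XO.]: 1 ply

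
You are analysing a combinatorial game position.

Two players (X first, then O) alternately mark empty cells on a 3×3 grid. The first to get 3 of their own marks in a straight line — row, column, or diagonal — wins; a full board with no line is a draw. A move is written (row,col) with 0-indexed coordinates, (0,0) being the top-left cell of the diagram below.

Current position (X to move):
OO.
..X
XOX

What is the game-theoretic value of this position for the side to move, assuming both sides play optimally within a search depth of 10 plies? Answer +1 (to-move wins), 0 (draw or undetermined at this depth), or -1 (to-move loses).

p1 X@[OO./..X/XOX]: (0,2)[OOX/..X/XOX]+1* (1,0)[OO./X.X/XOX]-1 (1,1)[OO./.XX/XOX]-1
p2 O@[OOX/..X/XOX] terminal -1; root [OO./..X/XOX] d10

value(OO./..X/XOX, X) = +1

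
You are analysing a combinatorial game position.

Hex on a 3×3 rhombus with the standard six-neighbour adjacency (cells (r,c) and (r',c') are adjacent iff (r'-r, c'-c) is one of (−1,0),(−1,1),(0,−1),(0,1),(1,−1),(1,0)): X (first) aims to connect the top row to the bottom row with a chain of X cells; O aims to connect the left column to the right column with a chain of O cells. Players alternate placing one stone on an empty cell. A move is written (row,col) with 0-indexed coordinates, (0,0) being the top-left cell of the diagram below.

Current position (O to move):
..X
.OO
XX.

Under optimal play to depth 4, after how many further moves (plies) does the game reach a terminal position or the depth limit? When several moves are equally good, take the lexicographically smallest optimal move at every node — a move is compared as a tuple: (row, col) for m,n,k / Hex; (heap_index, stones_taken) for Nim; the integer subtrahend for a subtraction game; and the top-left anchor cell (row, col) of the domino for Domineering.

PV length from [..X/.OO/XX.]: 3 plies

ply 1, O at ..X/.OO/XX. | (0,0)=+1→O.X/.OO/XX.*; (0,1)=+1→.OX/.OO/XX.; (1,0)=+1→..X/OOO/XX.; (2,2)=-1→..X/.OO/XXO
ply 2, X at O.X/.OO/XX. | (0,1)=-1→OXX/.OO/XX.*; (1,0)=-1→O.X/XOO/XX.; (2,2)=-1→O.X/.OO/XXX
ply 3, O at OXX/.OO/XX. | (1,0)=+1→OXX/OOO/XX.*; (2,2)=-1→OXX/.OO/XXO
ply 4: OXX/OOO/XX. is terminal -1 (X); from ..X/.OO/XX. depth 4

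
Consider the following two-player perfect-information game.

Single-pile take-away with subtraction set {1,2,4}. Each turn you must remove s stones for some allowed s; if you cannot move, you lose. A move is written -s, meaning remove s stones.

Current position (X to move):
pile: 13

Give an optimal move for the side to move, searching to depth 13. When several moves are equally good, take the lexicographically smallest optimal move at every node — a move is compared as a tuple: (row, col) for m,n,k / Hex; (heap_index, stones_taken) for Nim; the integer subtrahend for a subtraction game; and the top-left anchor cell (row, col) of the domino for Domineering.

p1 X@[13]: -1[12]+1* -2[11]-1 -4[9]+1
p2 O@[12]: -1[11]-1* -2[10]-1 -4[8]-1
p3 X@[11]: -1[10]-1 -2[9]+1* -4[7]-1
p4 O@[9]: -1[8]-1* -2[7]-1 -4[5]-1
p5 X@[8]: -1[7]-1 -2[6]+1* -4[4]-1
p6 O@[6]: -1[5]-1* -2[4]-1 -4[2]-1
p7 X@[5]: -1[4]-1 -2[3]+1* -4[1]-1
p8 O@[3]: -1[2]-1* -2[1]-1
p9 X@[2]: -1[1]-1 -2[0]+1*
p10 O@[0] terminal -1; root [13] d13

X's best at [13]: -1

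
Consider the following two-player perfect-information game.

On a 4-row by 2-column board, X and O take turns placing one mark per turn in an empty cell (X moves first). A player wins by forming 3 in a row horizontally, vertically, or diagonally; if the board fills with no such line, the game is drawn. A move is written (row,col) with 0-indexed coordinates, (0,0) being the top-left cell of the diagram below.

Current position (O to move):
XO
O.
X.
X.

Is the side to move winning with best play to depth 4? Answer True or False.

ply 1, O at XO/O./X./X. | (1,1)=+0→XO/OO/X./X.*; (2,1)=+0→XO/O./XO/X.; (3,1)=+0→XO/O./X./XO
ply 2, X at XO/OO/X./X. | (2,1)=+0→XO/OO/XX/X.*; (3,1)=-1→XO/OO/X./XX
ply 3, O at XO/OO/XX/X. | (3,1)=+0→XO/OO/XX/XO*
ply 4: XO/OO/XX/XO is terminal +0 (X); from XO/O./X./X. depth 4

O winning at [XO/O./X./X.]: False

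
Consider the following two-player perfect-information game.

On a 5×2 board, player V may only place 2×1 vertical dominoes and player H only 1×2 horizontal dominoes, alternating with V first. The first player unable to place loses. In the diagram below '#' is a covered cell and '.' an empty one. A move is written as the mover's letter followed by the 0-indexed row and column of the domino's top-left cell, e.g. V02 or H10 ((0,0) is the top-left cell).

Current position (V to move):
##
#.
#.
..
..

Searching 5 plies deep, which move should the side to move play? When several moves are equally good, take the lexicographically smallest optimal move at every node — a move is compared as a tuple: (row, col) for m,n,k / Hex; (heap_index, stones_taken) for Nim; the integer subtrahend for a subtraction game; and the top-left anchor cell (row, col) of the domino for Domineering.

[##/#./#./../..] V move#1: V11:-1/##/##/##/../.., V21:-1/##/#./##/.#/.., V30:+1/##/#./#./#./#.*, V31:+1/##/#./#./.#/.#
[##/#./#./#./#.] end (terminal -1, H#2); searched ##/#./#./../.. to 5

V's best at [##/#./#./../..]: V30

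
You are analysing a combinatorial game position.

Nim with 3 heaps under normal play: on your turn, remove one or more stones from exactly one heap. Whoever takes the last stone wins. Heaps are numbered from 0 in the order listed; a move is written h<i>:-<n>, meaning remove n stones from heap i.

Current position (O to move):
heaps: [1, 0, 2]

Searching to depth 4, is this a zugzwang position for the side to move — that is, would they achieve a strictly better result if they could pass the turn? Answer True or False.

[(1,0,2)] O move#1: h0:-1:-1/(0,0,2), h2:-1:+1/(1,0,1)*, h2:-2:-1/(1,0,0)
[(1,0,1)] X move#2: h0:-1:-1/(0,0,1)*, h2:-1:-1/(1,0,0)
[(0,0,1)] O move#3: h2:-1:+1/(0,0,0)*
[(0,0,0)] end (terminal -1, X#4); searched (1,0,2) to 4
if O skipped the turn, X would face:
~ [(1,0,2)] X move#1: h0:-1:-1/(0,0,2), h2:-1:+1/(1,0,1)*, h2:-2:-1/(1,0,0)
~ [(1,0,1)] O move#2: h0:-1:-1/(0,0,1)*, h2:-1:-1/(1,0,0)
~ [(0,0,1)] X move#3: h2:-1:+1/(0,0,0)*
~ [(0,0,0)] end (terminal -1, O#4); searched (1,0,2) to 4
compare (O): move=+1 vs pass=-1

zugzwang((1,0,2), O) = False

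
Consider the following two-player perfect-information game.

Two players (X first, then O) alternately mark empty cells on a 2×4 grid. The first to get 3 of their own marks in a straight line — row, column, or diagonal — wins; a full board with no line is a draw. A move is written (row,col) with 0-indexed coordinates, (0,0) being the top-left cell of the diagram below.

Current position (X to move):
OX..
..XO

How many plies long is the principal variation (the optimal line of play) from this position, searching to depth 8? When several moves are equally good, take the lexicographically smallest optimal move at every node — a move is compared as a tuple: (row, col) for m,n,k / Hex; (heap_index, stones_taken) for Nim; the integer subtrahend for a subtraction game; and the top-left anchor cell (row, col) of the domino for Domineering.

PV length from [OX../..XO]: 4 plies

p1 X@[OX../..XO]: (0,2)[OXX./..XO]+0* (0,3)[OX.X/..XO]+0 (1,0)[OX../X.XO]+0 (1,1)[OX../.XXO]+0
p2 O@[OXX./..XO]: (0,3)[OXXO/..XO]+0* (1,0)[OXX./O.XO]-1 (1,1)[OXX./.OXO]-1
p3 X@[OXXO/..XO]: (1,0)[OXXO/X.XO]+0* (1,1)[OXXO/.XXO]+0
p4 O@[OXXO/X.XO]: (1,1)[OXXO/XOXO]+0*
p5 X@[OXXO/XOXO] terminal +0; root [OX../..XO] d8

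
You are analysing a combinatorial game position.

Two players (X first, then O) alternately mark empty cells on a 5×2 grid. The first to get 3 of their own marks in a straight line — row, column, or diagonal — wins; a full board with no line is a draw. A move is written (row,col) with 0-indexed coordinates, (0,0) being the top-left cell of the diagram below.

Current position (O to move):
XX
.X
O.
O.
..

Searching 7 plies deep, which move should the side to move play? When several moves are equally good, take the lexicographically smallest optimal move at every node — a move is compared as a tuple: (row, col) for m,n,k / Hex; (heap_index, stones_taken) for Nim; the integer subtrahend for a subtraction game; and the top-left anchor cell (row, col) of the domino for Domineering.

[XX/.X/O./O./..] O move#1: (1,0):+1/XX/OX/O./O./..*, (2,1):+1/XX/.X/OO/O./.., (3,1):-1/XX/.X/O./OO/.., (4,0):+1/XX/.X/O./O./O., (4,1):-1/XX/.X/O./O./.O
[XX/OX/O./O./..] end (terminal -1, X#2); searched XX/.X/O./O./.. to 7

O's best at [XX/.X/O./O./..]: (1,0)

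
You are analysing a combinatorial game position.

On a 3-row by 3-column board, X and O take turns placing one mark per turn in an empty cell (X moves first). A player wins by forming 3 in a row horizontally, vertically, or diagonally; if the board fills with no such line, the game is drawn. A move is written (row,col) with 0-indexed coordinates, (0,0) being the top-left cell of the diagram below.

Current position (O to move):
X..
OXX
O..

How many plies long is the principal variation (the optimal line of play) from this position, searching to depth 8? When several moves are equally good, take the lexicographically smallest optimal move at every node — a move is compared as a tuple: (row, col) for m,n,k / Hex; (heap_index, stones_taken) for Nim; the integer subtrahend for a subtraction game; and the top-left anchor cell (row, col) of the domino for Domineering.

ply 1, O at X../OXX/O.. | (0,1)=-1→XO./OXX/O..; (0,2)=-1→X.O/OXX/O..; (2,1)=-1→X../OXX/OO.; (2,2)=+0→X../OXX/O.O*
ply 2, X at X../OXX/O.O | (0,1)=-1→XX./OXX/O.O; (0,2)=-1→X.X/OXX/O.O; (2,1)=+0→X../OXX/OXO*
ply 3, O at X../OXX/OXO | (0,1)=+0→XO./OXX/OXO*; (0,2)=-1→X.O/OXX/OXO
ply 4, X at XO./OXX/OXO | (0,2)=+0→XOX/OXX/OXO*
ply 5: XOX/OXX/OXO is terminal +0 (O); from X../OXX/O.. depth 8

PV length from [X../OXX/O..]: 4 plies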